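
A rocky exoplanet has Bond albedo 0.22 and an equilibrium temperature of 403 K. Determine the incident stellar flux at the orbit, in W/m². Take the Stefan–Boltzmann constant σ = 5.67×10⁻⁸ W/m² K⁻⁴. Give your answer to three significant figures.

From S(1−α)/4 = σT⁴: S = 4σT⁴/(1−α).
σT⁴ = 5.67×10⁻⁸·(403)⁴ = 1496 W/m².
S = 4·1496/0.78 = 7670 W/m².

7670 W/m²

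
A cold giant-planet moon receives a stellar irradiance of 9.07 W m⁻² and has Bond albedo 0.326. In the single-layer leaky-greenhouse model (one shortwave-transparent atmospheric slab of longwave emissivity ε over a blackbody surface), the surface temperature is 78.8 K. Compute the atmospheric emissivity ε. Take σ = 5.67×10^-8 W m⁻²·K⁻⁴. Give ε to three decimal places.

First, T_e = [9.070·(1−0.326)/(4σ)]^(1/4) = 72.05 K.
T_s⁴ = T_e⁴·2/(2−ε) → ε = 2 − 2(T_e/T_s)⁴ = 2 − 2·(72.05/78.8)⁴ = 0.6019.

0.602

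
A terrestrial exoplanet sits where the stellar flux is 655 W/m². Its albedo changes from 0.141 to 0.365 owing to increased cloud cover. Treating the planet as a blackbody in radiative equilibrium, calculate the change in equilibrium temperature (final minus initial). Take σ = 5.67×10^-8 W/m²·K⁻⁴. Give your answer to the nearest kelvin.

Before: T₁ = [655.0·0.859/(4σ)]^(1/4) = 223.2 K.
Final:   T₂ = [S(1−0.365)/(4σ)]^(1/4) = 206.9 K.
Change: 206.9 − 223.2 = -16.24 K.

-16 K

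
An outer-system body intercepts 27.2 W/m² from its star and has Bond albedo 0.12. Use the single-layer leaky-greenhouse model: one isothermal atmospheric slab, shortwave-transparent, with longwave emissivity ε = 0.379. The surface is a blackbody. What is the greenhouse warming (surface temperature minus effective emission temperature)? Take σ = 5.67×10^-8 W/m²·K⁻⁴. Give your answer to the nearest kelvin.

5 kelvin

The planet radiates to space at T_e = [S(1−α)/(4σ)]^(1/4) = 101.4 K.
Surface balance with a leaky layer gives σT_s⁴ = σT_e⁴·2/(2−ε), so T_s = T_e·[2/(2−0.379)]^(1/4) = 106.8 K.
Greenhouse warming: T_s − T_e = 5.466 K.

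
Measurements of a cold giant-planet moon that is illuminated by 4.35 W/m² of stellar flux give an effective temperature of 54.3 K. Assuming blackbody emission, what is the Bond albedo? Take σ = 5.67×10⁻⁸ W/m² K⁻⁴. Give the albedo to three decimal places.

Rearranging the radiative balance, α = 1 − 4σT⁴/S.
4σT⁴ = 4·5.67×10⁻⁸·(54.3)⁴ = 1.972 W/m².
1−α = 1.972/4.350 = 0.4533, so α = 0.5467.

0.547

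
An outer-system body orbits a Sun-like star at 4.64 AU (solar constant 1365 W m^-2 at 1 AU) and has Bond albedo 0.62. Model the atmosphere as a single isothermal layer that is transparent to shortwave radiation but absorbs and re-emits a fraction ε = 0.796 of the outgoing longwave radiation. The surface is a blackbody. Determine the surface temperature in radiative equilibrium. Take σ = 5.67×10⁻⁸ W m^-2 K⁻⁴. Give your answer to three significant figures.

115 K

By the inverse-square law, S = 1365/4.64² = 63.40 W m^-2.
The planet radiates to space at T_e = [S(1−α)/(4σ)]^(1/4) = 101.5 K.
The surface balance (absorbed SW + ε·downward IR = σT_s⁴) with T_a⁴ = T_s⁴/2 reduces to T_s = T_e·[2/(2−ε)]^¼ = 115.3 K.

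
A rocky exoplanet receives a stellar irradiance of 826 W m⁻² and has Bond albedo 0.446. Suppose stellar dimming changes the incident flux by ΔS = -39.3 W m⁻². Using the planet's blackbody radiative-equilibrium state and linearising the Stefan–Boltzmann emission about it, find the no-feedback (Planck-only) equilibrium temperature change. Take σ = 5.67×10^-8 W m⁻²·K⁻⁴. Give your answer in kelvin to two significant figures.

-2.5 K

Unperturbed T_e = [826.0·(1−0.446)/(4σ)]^¼ = 211.9 K.
Only a fraction (1−α) is absorbed and it's spread over 4πR², so ΔF = (1−α)ΔS/4 = -5.443 W m⁻².
Linearising σT⁴ gives d(σT⁴)/dT = 4σT_e³ = 2.159 W m⁻² per K.
Hence the no-feedback warming is ΔF/(4σT_e³) = -2.52 K.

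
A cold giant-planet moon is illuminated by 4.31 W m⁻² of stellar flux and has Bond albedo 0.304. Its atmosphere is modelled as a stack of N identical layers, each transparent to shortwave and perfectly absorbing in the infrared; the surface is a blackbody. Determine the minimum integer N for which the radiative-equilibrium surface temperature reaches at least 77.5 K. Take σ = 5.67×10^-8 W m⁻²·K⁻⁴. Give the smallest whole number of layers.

2

OLR = S(1−α)/4 = 0.7499 W m⁻²; the top layer radiates at T_e = 60.31 K.
Need (N+1)T_e⁴ ≥ T_s⁴, i.e. N+1 ≥ (77.5/60.31)⁴ = 2.727.
The minimum whole number is N = 2.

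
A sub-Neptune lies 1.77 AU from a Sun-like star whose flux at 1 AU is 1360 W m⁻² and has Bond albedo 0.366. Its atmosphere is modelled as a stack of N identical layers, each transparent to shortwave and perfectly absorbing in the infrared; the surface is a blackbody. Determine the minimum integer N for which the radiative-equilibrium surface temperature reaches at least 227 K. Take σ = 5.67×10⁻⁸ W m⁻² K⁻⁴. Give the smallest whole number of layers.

2

By the inverse-square law, S = 1360/1.77² = 434.1 W m⁻².
Top-of-atmosphere balance: σT_e⁴ = S(1−α)/4 = 68.81 W m⁻² → T_e = 186.6 K.
T_s = (N+1)^(1/4)·T_e ≥ 227 K requires N+1 ≥ (T_s/T_e)⁴ = (227/186.6)⁴ = 2.188.
The minimum whole number is N = 2.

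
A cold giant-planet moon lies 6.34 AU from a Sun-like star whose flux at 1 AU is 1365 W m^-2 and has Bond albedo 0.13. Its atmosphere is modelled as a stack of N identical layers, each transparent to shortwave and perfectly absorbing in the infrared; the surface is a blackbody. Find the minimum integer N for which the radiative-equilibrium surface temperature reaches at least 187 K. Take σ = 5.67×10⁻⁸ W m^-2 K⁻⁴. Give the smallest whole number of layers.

Flux at the orbit: S = 1365/(6.34)² = 33.96 W m^-2.
The effective emission temperature is T_e = [S(1−α)/(4σ)]^¼ = 106.8 K.
Since T_s⁴ = (N+1)T_e⁴, we need N ≥ (T_s/T_e)⁴ − 1 = 8.387.
The minimum whole number is N = 9.

9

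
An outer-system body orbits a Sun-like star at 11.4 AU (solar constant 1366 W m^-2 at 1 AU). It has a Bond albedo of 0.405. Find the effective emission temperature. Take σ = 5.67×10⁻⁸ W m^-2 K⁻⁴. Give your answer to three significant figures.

72.5 K

Irradiance scales as 1/d², so S = 1366 W m^-2 × (1/11.4)² = 10.51 W m^-2.
Averaging over the sphere, the absorbed flux is S(1−α)/4 = 1.564 W m^-2.
Balancing against σT⁴: T = (1.564/5.67×10⁻⁸)^(1/4) = 72.47 K.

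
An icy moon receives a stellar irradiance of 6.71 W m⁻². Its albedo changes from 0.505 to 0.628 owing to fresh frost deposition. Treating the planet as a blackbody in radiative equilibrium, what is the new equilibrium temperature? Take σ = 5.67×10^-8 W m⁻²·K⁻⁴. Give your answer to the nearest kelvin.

With the new albedo, S(1−α₂)/4 = 0.6240 W m⁻², so T₂ = 57.60 K.

58 K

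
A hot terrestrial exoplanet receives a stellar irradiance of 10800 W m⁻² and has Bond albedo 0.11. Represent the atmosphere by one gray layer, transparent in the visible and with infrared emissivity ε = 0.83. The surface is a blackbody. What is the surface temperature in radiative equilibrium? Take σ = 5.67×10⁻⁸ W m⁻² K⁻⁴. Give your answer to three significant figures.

519 kelvin

The planet radiates to space at T_e = [S(1−α)/(4σ)]^(1/4) = 453.7 K.
Surface balance with a leaky layer gives σT_s⁴ = σT_e⁴·2/(2−ε), so T_s = T_e·[2/(2−0.83)]^(1/4) = 518.8 K.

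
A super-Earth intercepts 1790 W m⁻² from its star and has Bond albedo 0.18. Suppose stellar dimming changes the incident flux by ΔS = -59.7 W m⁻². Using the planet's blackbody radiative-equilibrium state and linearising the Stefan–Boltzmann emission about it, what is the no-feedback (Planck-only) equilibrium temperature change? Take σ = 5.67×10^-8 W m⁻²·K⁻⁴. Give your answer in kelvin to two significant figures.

-2.4 K

Reference equilibrium: T_e = [S(1−α)/(4σ)]^(1/4) = 283.6 K.
ΔF = Δ[S(1−α)]/4 = (1−0.18)·-59.7/4 = -12.24 W m⁻².
Planck response: λ_P = 4σT_e³ = 4·5.67×10⁻⁸·(283.6)³ = 5.175 W m⁻²/K.
So ΔT₀ = -12.24/5.175 = -2.36 K.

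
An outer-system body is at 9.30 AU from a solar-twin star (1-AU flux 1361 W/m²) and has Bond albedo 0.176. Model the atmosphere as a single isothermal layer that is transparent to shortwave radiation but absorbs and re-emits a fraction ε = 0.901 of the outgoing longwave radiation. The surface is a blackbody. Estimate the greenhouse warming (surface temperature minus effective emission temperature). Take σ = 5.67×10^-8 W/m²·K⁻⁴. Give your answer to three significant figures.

14.0 K

Flux at the orbit: S = 1361/(9.30)² = 15.74 W/m².
The planet radiates to space at T_e = [S(1−α)/(4σ)]^(1/4) = 86.95 K.
Surface balance with a leaky layer gives σT_s⁴ = σT_e⁴·2/(2−ε), so T_s = T_e·[2/(2−0.901)]^(1/4) = 101.0 K.
Greenhouse warming: T_s − T_e = 14.04 K.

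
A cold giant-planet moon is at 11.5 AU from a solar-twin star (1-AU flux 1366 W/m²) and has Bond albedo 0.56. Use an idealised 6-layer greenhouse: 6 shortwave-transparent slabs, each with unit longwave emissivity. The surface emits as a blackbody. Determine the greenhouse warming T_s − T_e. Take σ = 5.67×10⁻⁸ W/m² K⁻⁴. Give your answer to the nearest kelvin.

Irradiance scales as 1/d², so S = 1366 W/m² × (1/11.5)² = 10.33 W/m².
OLR = S(1−α)/4 = 1.136 W/m²; the top layer radiates at T_e = 66.91 K.
T_s = (N+1)^(1/4)·T_e = 108.8 K.
Warming: T_s − T_e = 41.92 K.

42 K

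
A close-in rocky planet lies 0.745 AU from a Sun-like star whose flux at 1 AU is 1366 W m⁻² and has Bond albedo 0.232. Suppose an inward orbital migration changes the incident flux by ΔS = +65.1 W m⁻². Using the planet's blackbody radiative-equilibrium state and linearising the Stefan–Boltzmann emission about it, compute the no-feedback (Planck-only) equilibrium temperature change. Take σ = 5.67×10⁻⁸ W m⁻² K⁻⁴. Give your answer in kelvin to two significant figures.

2.0 K

Flux at the orbit: S = 1366/(0.745)² = 2461 W m⁻².
Unperturbed T_e = [2461·(1−0.232)/(4σ)]^¼ = 302.1 K.
Only a fraction (1−α) is absorbed and it's spread over 4πR², so ΔF = (1−α)ΔS/4 = 12.50 W m⁻².
Planck response: λ_P = 4σT_e³ = 4·5.67×10⁻⁸·(302.1)³ = 6.256 W m⁻²/K.
So ΔT₀ = 12.50/6.256 = 2.00 K.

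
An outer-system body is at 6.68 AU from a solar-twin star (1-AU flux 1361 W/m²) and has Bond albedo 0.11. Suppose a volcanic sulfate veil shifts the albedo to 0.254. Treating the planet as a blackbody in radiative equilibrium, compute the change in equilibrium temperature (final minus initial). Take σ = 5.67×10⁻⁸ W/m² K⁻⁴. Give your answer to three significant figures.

By the inverse-square law, S = 1361/6.68² = 30.50 W/m².
With α = 0.11, T₁ = 104.6 K.
Final:   T₂ = [S(1−0.254)/(4σ)]^(1/4) = 100.1 K.
Change: 100.1 − 104.6 = -4.515 K.

-4.51 kelvin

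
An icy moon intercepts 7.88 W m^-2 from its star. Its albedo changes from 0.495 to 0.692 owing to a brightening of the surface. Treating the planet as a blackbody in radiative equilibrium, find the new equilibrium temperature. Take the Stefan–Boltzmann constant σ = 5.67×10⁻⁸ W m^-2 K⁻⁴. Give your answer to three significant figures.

New equilibrium: T₂ = [(1−0.692)·7.880/(4σ)]^(1/4) = 57.20 K.

57.2 kelvin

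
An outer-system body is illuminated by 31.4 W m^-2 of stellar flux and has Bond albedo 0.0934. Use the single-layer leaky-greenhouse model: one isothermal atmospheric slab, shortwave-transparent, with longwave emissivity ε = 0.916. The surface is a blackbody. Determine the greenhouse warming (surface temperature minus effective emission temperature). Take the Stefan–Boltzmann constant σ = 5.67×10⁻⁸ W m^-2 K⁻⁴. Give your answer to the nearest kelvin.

The planet radiates to space at T_e = [S(1−α)/(4σ)]^(1/4) = 105.8 K.
Surface balance with a leaky layer gives σT_s⁴ = σT_e⁴·2/(2−ε), so T_s = T_e·[2/(2−0.916)]^(1/4) = 123.4 K.
The atmosphere warms the surface by 17.51 K.

18 K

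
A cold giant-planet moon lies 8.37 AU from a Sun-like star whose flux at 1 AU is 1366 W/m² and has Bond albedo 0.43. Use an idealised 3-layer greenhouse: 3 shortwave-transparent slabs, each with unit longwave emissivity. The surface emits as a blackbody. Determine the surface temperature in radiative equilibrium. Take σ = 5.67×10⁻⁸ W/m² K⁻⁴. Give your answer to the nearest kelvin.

Irradiance scales as 1/d², so S = 1366 W/m² × (1/8.37)² = 19.50 W/m².
The effective emission temperature is T_e = [S(1−α)/(4σ)]^¼ = 83.67 K.
For an N-layer opaque stack, T_s⁴ = (N+1)T_e⁴, hence T_s = (4)^(1/4)×83.67 K = 118.3 K.

118 K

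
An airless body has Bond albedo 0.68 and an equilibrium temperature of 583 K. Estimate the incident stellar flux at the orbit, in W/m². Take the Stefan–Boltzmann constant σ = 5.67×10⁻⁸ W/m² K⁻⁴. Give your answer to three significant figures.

Invert the energy balance for S: S = 4σT⁴/(1−α).
The emitted flux is σT⁴ = 6550 W/m².
S = 4·6550/0.32 = 81880 W/m².

81900 W/m²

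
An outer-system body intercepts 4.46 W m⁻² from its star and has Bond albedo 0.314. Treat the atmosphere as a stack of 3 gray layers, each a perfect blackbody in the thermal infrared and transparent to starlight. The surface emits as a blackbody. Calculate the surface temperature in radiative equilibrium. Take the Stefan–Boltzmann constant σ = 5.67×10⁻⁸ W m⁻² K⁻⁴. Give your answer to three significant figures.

OLR = S(1−α)/4 = 0.7649 W m⁻²; the top layer radiates at T_e = 60.60 K.
For an N-layer opaque stack, T_s⁴ = (N+1)T_e⁴, hence T_s = (4)^(1/4)×60.60 K = 85.71 K.

85.7 K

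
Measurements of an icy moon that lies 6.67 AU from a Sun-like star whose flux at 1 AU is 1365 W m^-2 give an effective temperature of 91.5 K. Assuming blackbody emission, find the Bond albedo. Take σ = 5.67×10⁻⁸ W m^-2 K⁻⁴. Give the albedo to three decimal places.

0.482

Flux at the orbit: S = 1365/(6.67)² = 30.68 W m^-2.
Energy balance: S(1−α)/4 = σT⁴, so 1−α = 4σT⁴/S.
σT⁴ = 3.974 W m^-2, so 4σT⁴ = 15.90 W m^-2.
Hence α = 1 − 15.90/30.68 = 0.4819.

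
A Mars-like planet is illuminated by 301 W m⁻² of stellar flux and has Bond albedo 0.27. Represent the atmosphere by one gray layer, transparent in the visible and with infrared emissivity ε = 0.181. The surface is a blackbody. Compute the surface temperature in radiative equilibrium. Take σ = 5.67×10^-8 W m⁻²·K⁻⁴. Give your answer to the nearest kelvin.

Effective emission temperature (TOA balance): σT_e⁴ = S(1−α)/4 = 54.93 W m⁻² → T_e = 176.4 K.
The surface balance (absorbed SW + ε·downward IR = σT_s⁴) with T_a⁴ = T_s⁴/2 reduces to T_s = T_e·[2/(2−ε)]^¼ = 180.7 K.

181 K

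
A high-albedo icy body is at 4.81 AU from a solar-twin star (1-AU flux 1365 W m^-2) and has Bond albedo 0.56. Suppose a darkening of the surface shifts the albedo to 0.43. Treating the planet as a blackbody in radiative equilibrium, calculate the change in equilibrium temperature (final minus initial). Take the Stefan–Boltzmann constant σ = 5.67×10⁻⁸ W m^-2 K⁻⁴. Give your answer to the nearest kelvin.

Irradiance scales as 1/d², so S = 1365 W m^-2 × (1/4.81)² = 59.00 W m^-2.
With α = 0.56, T₁ = 103.4 K.
After:  T₂ = [59.00·0.57/(4σ)]^(1/4) = 110.3 K.
ΔT = T₂ − T₁ = 6.915 K.

7 K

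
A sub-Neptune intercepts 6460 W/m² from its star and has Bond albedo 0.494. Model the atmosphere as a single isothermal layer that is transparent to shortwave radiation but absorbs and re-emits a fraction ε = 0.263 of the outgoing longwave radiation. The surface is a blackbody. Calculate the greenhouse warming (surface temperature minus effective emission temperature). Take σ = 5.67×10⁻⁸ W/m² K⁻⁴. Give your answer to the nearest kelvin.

The planet radiates to space at T_e = [S(1−α)/(4σ)]^(1/4) = 346.5 K.
For a single slab of emissivity ε, T_s⁴ = 2T_e⁴/(2−ε); thus T_s = 346.5·(1.151)^(1/4) = 358.9 K.
T_s − T_e = 358.9 − 346.5 = 12.43 K.

12 kelvin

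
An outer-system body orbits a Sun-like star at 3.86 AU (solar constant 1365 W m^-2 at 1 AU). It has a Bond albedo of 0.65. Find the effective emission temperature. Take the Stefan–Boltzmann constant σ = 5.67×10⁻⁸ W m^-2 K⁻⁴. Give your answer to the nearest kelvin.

By the inverse-square law, S = 1365/3.86² = 91.61 W m^-2.
The planet absorbs (1−α)S over its disc πR² and re-emits over 4πR², so the mean absorbed flux is (1−0.65)·91.61/4 = 8.016 W m^-2.
Set σT⁴ = 8.016 → T = (8.016/σ)^(1/4) = 109.0 K.

109 kelvin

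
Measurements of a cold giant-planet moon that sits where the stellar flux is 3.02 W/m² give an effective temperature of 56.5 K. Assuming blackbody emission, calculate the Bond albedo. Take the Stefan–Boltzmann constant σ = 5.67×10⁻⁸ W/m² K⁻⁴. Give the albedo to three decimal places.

0.235

Rearranging the radiative balance, α = 1 − 4σT⁴/S.
σT⁴ = 0.5778 W/m², so 4σT⁴ = 2.311 W/m².
1−α = 2.311/3.020 = 0.7653, so α = 0.2347.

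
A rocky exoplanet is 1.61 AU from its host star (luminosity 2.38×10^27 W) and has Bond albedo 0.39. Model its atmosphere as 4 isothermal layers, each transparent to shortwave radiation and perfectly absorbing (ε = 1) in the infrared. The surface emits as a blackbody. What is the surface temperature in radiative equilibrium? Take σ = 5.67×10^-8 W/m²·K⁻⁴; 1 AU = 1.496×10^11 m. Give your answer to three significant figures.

Orbital distance: d = 1.61 AU = 2.409×10^11 m.
Spreading L over a sphere of radius d: S = 2.38×10^27/(4π·2.41×10^11²) = 3265 W/m².
Top-of-atmosphere balance: σT_e⁴ = S(1−α)/4 = 497.9 W/m² → T_e = 306.1 K.
For an N-layer opaque stack, T_s⁴ = (N+1)T_e⁴, hence T_s = (5)^(1/4)×306.1 K = 457.7 K.

458 K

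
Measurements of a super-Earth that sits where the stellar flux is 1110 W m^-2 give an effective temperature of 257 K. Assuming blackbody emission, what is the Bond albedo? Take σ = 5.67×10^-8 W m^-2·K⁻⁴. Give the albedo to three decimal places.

Energy balance: S(1−α)/4 = σT⁴, so 1−α = 4σT⁴/S.
4σT⁴ = 4·5.67×10⁻⁸·(257)⁴ = 989.4 W m^-2.
Hence α = 1 − 989.4/1110 = 0.1086.

0.109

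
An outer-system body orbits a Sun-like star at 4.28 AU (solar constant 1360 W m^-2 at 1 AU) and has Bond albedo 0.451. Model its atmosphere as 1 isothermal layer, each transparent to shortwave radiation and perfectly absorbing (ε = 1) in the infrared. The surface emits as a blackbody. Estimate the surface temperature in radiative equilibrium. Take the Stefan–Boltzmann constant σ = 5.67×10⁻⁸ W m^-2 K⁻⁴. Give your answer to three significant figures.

Flux at the orbit: S = 1360/(4.28)² = 74.24 W m^-2.
Top-of-atmosphere balance: σT_e⁴ = S(1−α)/4 = 10.19 W m^-2 → T_e = 115.8 K.
With N = 1 opaque layers, T_s = (N+1)^(1/4)·T_e = 2^(1/4)·115.8 = 137.7 K.

138 K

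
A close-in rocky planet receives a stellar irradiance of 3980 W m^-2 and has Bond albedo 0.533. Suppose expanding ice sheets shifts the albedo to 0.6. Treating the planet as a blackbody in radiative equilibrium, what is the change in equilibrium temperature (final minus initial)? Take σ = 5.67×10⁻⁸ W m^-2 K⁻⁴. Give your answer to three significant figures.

Initial: T₁ = [S(1−0.533)/(4σ)]^(1/4) = 300.9 K.
Final:   T₂ = [S(1−0.6)/(4σ)]^(1/4) = 289.5 K.
Change: 289.5 − 300.9 = -11.43 K.

-11.4 K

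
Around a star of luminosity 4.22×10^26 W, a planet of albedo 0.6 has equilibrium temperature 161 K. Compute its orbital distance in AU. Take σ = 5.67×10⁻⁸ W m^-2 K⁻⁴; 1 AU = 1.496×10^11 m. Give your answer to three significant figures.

Required flux: S = 4σT⁴/(1−α) = 381.0 W m^-2.
S = L/(4πd²) → d = √(L/4πS) = √(4.22×10^26/(4π·381.0)) = 2.969×10^11 m = 1.985 AU.

1.98 AU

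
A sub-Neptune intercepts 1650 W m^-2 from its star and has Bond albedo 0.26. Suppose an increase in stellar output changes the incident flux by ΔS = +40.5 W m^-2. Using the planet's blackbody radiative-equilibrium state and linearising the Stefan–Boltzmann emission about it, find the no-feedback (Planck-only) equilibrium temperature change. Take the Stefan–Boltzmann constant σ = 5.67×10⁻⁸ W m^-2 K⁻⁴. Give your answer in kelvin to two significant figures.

1.7 K

Unperturbed T_e = [1650·(1−0.26)/(4σ)]^¼ = 270.9 K.
ΔF = Δ[S(1−α)]/4 = (1−0.26)·+40.5/4 = 7.492 W m^-2.
Linearising σT⁴ gives d(σT⁴)/dT = 4σT_e³ = 4.508 W m^-2 per K.
So ΔT₀ = 7.492/4.508 = 1.66 K.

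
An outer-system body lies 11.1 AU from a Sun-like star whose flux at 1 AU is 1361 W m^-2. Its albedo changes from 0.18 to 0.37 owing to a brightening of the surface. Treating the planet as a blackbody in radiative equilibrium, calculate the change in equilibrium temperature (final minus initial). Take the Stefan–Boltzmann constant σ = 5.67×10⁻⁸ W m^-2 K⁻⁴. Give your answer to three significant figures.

Flux at the orbit: S = 1361/(11.1)² = 11.05 W m^-2.
Before: T₁ = [11.05·0.82/(4σ)]^(1/4) = 79.50 K.
After:  T₂ = [11.05·0.63/(4σ)]^(1/4) = 74.43 K.
ΔT = T₂ − T₁ = -5.070 K.

-5.07 K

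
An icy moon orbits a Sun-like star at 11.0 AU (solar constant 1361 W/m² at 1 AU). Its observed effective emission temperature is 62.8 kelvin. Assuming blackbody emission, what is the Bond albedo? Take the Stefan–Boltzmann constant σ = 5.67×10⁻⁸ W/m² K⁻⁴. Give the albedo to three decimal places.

Flux at the orbit: S = 1361/(11.0)² = 11.25 W/m².
From σT⁴ = S(1−α)/4 we invert for α: 1−α = 4σT⁴/S.
4σT⁴ = 4·5.67×10⁻⁸·(62.8)⁴ = 3.528 W/m².
1−α = 3.528/11.25 = 0.3136, so α = 0.6864.

0.686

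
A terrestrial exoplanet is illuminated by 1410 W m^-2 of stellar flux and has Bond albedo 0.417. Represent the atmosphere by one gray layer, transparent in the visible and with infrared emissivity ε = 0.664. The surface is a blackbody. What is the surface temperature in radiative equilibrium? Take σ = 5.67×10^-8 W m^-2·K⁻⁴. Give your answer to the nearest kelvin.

At the top of the atmosphere, σT_e⁴ = S(1−α)/4 = 205.5 W m^-2, giving T_e = 245.4 K.
The surface balance (absorbed SW + ε·downward IR = σT_s⁴) with T_a⁴ = T_s⁴/2 reduces to T_s = T_e·[2/(2−ε)]^¼ = 271.4 K.

271 K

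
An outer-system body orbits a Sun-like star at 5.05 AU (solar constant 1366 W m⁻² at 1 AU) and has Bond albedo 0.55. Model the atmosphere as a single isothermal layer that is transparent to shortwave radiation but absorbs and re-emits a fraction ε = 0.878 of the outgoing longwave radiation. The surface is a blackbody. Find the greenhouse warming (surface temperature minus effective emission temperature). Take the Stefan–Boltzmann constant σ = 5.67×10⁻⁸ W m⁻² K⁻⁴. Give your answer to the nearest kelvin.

16 kelvin

By the inverse-square law, S = 1366/5.05² = 53.56 W m⁻².
At the top of the atmosphere, σT_e⁴ = S(1−α)/4 = 6.026 W m⁻², giving T_e = 101.5 K.
For a single slab of emissivity ε, T_s⁴ = 2T_e⁴/(2−ε); thus T_s = 101.5·(1.783)^(1/4) = 117.3 K.
T_s − T_e = 117.3 − 101.5 = 15.79 K.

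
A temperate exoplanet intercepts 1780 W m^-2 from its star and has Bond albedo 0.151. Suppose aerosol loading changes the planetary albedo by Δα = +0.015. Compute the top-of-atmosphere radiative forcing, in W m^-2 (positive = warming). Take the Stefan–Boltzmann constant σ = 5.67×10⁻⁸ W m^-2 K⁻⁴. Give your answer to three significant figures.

ΔF = −(S/4)Δα = −(1780/4)×(+0.015) = -6.675 W m^-2.

-6.67 W m^-2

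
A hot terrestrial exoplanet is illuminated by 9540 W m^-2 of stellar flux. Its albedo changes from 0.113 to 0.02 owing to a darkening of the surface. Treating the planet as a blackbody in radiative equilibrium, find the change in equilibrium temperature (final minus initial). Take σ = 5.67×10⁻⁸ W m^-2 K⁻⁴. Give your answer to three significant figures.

11.1 K

Initial: T₁ = [S(1−0.113)/(4σ)]^(1/4) = 439.5 K.
After:  T₂ = [9540·0.98/(4σ)]^(1/4) = 450.6 K.
ΔT = T₂ − T₁ = 11.09 K.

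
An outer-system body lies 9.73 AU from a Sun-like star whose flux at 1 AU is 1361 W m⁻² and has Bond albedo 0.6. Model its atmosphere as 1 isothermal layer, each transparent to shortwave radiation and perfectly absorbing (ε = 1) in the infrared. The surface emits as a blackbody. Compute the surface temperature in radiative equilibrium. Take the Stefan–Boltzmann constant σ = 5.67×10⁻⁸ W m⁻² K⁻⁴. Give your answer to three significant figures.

84.4 K

Flux at the orbit: S = 1361/(9.73)² = 14.38 W m⁻².
The effective emission temperature is T_e = [S(1−α)/(4σ)]^¼ = 70.96 K.
For an N-layer opaque stack, T_s⁴ = (N+1)T_e⁴, hence T_s = (2)^(1/4)×70.96 K = 84.39 K.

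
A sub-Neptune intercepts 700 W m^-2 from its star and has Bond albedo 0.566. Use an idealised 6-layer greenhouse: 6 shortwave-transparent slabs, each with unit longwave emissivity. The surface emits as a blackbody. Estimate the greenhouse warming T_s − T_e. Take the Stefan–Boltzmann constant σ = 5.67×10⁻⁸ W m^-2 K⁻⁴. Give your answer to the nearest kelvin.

Top-of-atmosphere balance: σT_e⁴ = S(1−α)/4 = 75.95 W m^-2 → T_e = 191.3 K.
T_s = (N+1)^(1/4)·T_e = 311.2 K.
So the greenhouse effect raises the surface by 311.2 − 191.3 = 119.9 K.

120 K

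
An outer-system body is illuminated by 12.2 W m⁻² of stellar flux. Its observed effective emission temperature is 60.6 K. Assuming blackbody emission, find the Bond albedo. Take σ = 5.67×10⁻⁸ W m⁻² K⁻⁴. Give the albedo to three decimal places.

0.749

Rearranging the radiative balance, α = 1 − 4σT⁴/S.
σT⁴ = 0.7647 W m⁻², so 4σT⁴ = 3.059 W m⁻².
1−α = 3.059/12.20 = 0.2507, so α = 0.7493.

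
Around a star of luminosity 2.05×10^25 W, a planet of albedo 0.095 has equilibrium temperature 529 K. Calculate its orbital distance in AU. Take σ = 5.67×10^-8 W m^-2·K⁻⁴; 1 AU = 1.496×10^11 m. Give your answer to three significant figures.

0.0609 AU

Energy balance gives S = 4σT⁴/(1−α) = 19630 W m^-2.
From L = 4πd²S, d = √(2.05×10^25/(4π·19630)) = 9.117×10^9 m = 0.06094 AU.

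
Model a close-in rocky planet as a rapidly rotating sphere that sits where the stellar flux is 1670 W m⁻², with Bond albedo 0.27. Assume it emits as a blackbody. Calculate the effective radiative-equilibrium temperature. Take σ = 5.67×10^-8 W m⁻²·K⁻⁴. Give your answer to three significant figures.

The planet absorbs (1−α)S over its disc πR² and re-emits over 4πR², so the mean absorbed flux is (1−0.27)·1670/4 = 304.8 W m⁻².
Balancing against σT⁴: T = (304.8/5.67×10⁻⁸)^(1/4) = 270.8 K.

271 K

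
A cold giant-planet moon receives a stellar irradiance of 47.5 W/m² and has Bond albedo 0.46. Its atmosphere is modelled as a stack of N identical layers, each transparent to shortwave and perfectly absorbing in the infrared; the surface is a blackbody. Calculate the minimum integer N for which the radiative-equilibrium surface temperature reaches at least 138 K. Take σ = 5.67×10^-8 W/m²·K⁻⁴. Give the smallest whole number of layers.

3

OLR = S(1−α)/4 = 6.413 W/m²; the top layer radiates at T_e = 103.1 K.
T_s = (N+1)^(1/4)·T_e ≥ 138 K requires N+1 ≥ (T_s/T_e)⁴ = (138/103.1)⁴ = 3.207.
Rounding up, N = 3.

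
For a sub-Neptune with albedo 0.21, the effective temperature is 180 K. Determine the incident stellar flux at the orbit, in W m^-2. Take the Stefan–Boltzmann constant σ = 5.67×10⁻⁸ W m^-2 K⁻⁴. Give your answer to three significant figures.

From S(1−α)/4 = σT⁴: S = 4σT⁴/(1−α).
σT⁴ = 5.67×10⁻⁸·(180)⁴ = 59.52 W m^-2.
S = 4·59.52/0.79 = 301.4 W m^-2.

301 W m^-2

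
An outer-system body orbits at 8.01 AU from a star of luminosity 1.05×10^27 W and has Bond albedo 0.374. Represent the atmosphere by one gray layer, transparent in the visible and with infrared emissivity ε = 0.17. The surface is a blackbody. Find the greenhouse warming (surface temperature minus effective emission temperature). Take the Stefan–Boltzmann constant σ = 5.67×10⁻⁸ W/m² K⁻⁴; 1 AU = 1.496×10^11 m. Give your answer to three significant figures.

2.53 K

d = 8.01 × 1.496×10^11 m = 1.198×10^12 m.
Flux at the orbit: S = L/(4πd²) = 1.05×10^27/(4π·(1.20×10^12)²) = 58.19 W/m².
Effective emission temperature (TOA balance): σT_e⁴ = S(1−α)/4 = 9.107 W/m² → T_e = 112.6 K.
The surface balance (absorbed SW + ε·downward IR = σT_s⁴) with T_a⁴ = T_s⁴/2 reduces to T_s = T_e·[2/(2−ε)]^¼ = 115.1 K.
Greenhouse warming: T_s − T_e = 2.528 K.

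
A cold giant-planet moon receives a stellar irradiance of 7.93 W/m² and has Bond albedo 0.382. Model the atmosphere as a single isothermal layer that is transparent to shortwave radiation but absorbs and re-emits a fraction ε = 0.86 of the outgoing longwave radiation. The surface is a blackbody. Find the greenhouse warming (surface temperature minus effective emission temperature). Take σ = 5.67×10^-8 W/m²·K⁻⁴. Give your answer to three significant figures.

10.3 K

At the top of the atmosphere, σT_e⁴ = S(1−α)/4 = 1.225 W/m², giving T_e = 68.18 K.
For a single slab of emissivity ε, T_s⁴ = 2T_e⁴/(2−ε); thus T_s = 68.18·(1.754)^(1/4) = 78.47 K.
The atmosphere warms the surface by 10.29 K.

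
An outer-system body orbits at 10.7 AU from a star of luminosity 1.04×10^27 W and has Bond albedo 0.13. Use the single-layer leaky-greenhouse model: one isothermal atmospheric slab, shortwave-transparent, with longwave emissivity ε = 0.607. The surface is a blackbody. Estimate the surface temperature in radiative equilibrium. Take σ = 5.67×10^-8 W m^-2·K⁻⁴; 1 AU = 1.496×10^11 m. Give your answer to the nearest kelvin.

115 K

d = 10.7 × 1.496×10^11 m = 1.601×10^12 m.
Flux at the orbit: S = L/(4πd²) = 1.04×10^27/(4π·(1.60×10^12)²) = 32.30 W m^-2.
The planet radiates to space at T_e = [S(1−α)/(4σ)]^(1/4) = 105.5 K.
Surface balance with a leaky layer gives σT_s⁴ = σT_e⁴·2/(2−ε), so T_s = T_e·[2/(2−0.607)]^(1/4) = 115.5 K.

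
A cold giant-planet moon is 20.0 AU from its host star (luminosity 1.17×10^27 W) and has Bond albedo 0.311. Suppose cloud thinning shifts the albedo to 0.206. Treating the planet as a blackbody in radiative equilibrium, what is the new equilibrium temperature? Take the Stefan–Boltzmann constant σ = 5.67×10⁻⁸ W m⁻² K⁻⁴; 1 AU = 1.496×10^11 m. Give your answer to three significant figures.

Orbital distance: d = 20.0 AU = 2.992×10^12 m.
S = L/(4πd²) = 10.40 W m⁻².
With the new albedo, S(1−α₂)/4 = 2.064 W m⁻², so T₂ = 77.68 K.

77.7 K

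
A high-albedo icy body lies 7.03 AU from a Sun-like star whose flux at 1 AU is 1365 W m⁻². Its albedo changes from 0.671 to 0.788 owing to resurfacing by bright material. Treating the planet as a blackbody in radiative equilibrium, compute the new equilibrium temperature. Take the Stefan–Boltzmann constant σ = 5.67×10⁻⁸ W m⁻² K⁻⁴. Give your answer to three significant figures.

Irradiance scales as 1/d², so S = 1365 W m⁻² × (1/7.03)² = 27.62 W m⁻².
T₂ = [S(1−α₂)/(4σ)]^(1/4) = [27.62·0.212/(4σ)]^(1/4) = 71.28 K.

71.3 K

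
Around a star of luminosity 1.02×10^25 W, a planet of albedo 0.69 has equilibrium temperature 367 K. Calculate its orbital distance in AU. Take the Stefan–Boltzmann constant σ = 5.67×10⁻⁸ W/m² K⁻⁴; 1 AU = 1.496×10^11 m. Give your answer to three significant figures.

Energy balance gives S = 4σT⁴/(1−α) = 13270 W/m².
S = L/(4πd²) → d = √(L/4πS) = √(1.02×10^25/(4π·13270)) = 7.820×10^9 m = 0.05227 AU.

0.0523 AU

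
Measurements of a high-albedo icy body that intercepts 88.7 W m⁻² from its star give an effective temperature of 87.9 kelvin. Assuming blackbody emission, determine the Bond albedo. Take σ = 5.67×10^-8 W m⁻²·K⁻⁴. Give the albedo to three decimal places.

Rearranging the radiative balance, α = 1 − 4σT⁴/S.
σT⁴ = 3.385 W m⁻², so 4σT⁴ = 13.54 W m⁻².
1−α = 13.54/88.70 = 0.1526, so α = 0.8474.

0.847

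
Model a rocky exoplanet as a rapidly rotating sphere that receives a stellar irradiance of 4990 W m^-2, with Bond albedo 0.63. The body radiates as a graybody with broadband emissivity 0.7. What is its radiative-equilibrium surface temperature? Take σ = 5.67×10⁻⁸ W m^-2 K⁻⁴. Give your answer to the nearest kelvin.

Absorbed flux (global mean): S(1−α)/4 = 4990·0.37/4 = 461.6 W m^-2.
Equating to εσT⁴ with ε = 0.7: T = (461.6/0.7σ)^(1/4) = 328.4 K.

328 K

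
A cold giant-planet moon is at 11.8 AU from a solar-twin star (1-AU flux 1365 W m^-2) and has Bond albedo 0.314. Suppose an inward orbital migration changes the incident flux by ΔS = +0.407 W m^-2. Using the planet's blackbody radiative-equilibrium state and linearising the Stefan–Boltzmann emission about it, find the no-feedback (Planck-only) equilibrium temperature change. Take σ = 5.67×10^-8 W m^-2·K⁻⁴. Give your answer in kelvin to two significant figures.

By the inverse-square law, S = 1365/11.8² = 9.803 W m^-2.
Unperturbed T_e = [9.803·(1−0.314)/(4σ)]^¼ = 73.79 K.
Only a fraction (1−α) is absorbed and it's spread over 4πR², so ΔF = (1−α)ΔS/4 = 0.06980 W m^-2.
The Planck feedback parameter is 4σT_e³ = 0.09113 W m^-2/K.
Hence the no-feedback warming is ΔF/(4σT_e³) = 0.766 K.

0.77 kelvin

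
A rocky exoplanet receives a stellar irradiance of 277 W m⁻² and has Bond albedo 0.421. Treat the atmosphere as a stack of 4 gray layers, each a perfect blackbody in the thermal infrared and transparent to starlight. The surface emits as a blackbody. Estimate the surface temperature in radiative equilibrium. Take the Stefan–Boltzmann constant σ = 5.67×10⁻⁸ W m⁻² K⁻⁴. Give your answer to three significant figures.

The effective emission temperature is T_e = [S(1−α)/(4σ)]^¼ = 163.1 K.
For an N-layer opaque stack, T_s⁴ = (N+1)T_e⁴, hence T_s = (5)^(1/4)×163.1 K = 243.8 K.

244 K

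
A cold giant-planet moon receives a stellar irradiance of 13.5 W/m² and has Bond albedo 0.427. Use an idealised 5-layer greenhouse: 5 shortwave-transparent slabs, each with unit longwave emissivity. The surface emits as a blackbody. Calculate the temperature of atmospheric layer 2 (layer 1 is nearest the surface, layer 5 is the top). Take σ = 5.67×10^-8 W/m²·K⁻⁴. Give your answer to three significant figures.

The effective emission temperature is T_e = [S(1−α)/(4σ)]^¼ = 76.42 K.
Each opaque layer satisfies 2T_j⁴ = T_{j−1}⁴ + T_{j+1}⁴, giving T_k⁴ = (N+1−k)T_e⁴.
With k = 2: T_2 = (5+1−2)^¼·76.42 K = 108.1 K.

108 K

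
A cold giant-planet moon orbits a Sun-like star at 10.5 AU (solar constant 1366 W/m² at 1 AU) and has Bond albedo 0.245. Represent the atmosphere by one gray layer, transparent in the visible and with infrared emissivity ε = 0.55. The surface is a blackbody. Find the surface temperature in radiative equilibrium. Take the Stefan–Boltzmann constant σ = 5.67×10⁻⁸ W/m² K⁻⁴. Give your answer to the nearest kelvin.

Flux at the orbit: S = 1366/(10.5)² = 12.39 W/m².
At the top of the atmosphere, σT_e⁴ = S(1−α)/4 = 2.339 W/m², giving T_e = 80.14 K.
Surface balance with a leaky layer gives σT_s⁴ = σT_e⁴·2/(2−ε), so T_s = T_e·[2/(2−0.55)]^(1/4) = 86.85 K.

87 K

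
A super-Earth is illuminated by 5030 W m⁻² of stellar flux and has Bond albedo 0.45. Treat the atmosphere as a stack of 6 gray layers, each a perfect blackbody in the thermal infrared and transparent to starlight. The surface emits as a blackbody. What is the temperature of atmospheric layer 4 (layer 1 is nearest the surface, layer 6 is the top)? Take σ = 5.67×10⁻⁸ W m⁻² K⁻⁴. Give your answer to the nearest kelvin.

Top-of-atmosphere balance: σT_e⁴ = S(1−α)/4 = 691.6 W m⁻² → T_e = 332.3 K.
Each opaque layer satisfies 2T_j⁴ = T_{j−1}⁴ + T_{j+1}⁴, giving T_k⁴ = (N+1−k)T_e⁴.
With k = 4: T_4 = (6+1−4)^¼·332.3 K = 437.4 K.

437 K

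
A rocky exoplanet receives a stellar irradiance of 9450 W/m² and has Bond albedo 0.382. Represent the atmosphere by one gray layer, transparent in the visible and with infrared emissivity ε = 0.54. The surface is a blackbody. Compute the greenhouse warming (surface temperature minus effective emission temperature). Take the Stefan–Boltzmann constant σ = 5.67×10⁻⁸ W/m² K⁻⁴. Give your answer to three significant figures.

At the top of the atmosphere, σT_e⁴ = S(1−α)/4 = 1460 W/m², giving T_e = 400.6 K.
Surface balance with a leaky layer gives σT_s⁴ = σT_e⁴·2/(2−ε), so T_s = T_e·[2/(2−0.54)]^(1/4) = 433.4 K.
The atmosphere warms the surface by 32.79 K.

32.8 K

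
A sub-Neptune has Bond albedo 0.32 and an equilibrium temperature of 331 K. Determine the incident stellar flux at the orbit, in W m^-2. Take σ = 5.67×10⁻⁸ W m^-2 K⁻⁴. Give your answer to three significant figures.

4000 W m^-2

Invert the energy balance for S: S = 4σT⁴/(1−α).
σT⁴ = 5.67×10⁻⁸·(331)⁴ = 680.6 W m^-2.
So S = 4×680.6/(1−0.32) = 4004 W m^-2.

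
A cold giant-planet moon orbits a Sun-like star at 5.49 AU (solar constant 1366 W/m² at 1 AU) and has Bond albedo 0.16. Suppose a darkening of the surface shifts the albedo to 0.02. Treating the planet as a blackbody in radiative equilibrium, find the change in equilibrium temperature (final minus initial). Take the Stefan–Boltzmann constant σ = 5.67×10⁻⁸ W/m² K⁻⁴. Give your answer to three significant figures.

4.47 kelvin

Flux at the orbit: S = 1366/(5.49)² = 45.32 W/m².
Before: T₁ = [45.32·0.84/(4σ)]^(1/4) = 113.8 K.
With α = 0.02, T₂ = 118.3 K.
Change: 118.3 − 113.8 = 4.472 K.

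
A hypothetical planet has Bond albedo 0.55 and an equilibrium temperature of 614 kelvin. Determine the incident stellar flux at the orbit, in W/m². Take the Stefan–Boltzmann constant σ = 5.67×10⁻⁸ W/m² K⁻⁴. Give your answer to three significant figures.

71600 W/m²

Invert the energy balance for S: S = 4σT⁴/(1−α).
The emitted flux is σT⁴ = 8059 W/m².
So S = 4×8059/(1−0.55) = 71630 W/m².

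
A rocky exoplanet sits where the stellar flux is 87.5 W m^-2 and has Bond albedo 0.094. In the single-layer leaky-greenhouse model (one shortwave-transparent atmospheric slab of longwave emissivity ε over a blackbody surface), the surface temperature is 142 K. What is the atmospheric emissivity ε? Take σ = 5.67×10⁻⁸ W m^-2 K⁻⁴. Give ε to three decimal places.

First, T_e = [87.50·(1−0.094)/(4σ)]^(1/4) = 136.7 K.
T_s⁴ = T_e⁴·2/(2−ε) → ε = 2 − 2(T_e/T_s)⁴ = 2 − 2·(136.7/142)⁴ = 0.2806.

0.281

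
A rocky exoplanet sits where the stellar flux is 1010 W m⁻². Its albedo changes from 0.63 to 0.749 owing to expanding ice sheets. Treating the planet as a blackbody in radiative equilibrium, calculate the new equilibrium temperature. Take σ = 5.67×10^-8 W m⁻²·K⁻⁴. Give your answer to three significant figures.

New equilibrium: T₂ = [(1−0.749)·1010/(4σ)]^(1/4) = 182.8 K.

183 kelvin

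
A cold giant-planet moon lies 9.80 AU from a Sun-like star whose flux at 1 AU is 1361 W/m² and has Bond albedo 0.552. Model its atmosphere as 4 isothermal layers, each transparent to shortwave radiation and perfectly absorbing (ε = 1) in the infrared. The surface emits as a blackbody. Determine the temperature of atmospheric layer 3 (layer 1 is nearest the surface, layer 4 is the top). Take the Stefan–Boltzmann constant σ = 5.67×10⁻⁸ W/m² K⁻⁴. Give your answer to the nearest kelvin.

Irradiance scales as 1/d², so S = 1361 W/m² × (1/9.80)² = 14.17 W/m².
OLR = S(1−α)/4 = 1.587 W/m²; the top layer radiates at T_e = 72.74 K.
The net upward flux σT_e⁴ is constant between every pair of levels, so T_k⁴ = (N+1−k)T_e⁴.
With k = 3: T_3 = (4+1−3)^¼·72.74 K = 86.50 K.

87 K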